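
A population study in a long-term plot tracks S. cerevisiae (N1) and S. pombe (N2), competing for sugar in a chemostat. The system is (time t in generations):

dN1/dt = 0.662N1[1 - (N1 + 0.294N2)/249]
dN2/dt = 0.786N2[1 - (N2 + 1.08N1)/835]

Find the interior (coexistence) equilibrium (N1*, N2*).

N1* ≈ 5.14, N2* ≈ 829

Setting both brackets to zero gives the nullclines N1 + 0.294N2 = 249 and 1.08N1 + N2 = 835.
Substituting N2 = 835 - 1.08N1 into the first: N1(1 - 0.294·1.08) = 249 - 0.294·835.
So N1* = 3.51/0.682 = 5.14, and then N2* = 835 - 1.08·5.14 = 829.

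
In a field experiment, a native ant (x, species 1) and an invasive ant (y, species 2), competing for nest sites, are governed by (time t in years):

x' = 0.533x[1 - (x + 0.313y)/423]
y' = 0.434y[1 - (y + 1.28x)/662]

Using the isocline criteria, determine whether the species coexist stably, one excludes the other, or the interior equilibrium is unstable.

stable coexistence

Compare the nullcline intercepts: K1/α12 = 423/0.313 = 1350 > K2 = 662; K2/α21 = 662/1.28 = 517 > K1 = 423.
Since both inequalities hold, each species can invade when rare, so the interior equilibrium is stable.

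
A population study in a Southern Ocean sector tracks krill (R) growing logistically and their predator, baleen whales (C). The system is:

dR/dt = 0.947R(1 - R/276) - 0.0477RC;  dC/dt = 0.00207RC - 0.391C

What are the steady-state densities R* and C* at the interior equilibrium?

R* ≈ 189, C* ≈ 6.27

From dC/dt = 0 with C > 0: 0.00207R* = 0.391, so R* = 189.
Substitute into dR/dt = 0: 0.947(1 - 189/276) = 0.0477C*.
The bracket is 0.316, giving C* = 0.299/0.0477 = 6.27.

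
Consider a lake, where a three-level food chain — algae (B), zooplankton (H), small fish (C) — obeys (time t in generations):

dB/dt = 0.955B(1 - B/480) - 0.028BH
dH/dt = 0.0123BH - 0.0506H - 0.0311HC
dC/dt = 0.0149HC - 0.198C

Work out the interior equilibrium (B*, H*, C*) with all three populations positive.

B* ≈ 293, H* ≈ 13.3, C* ≈ 114

From dC/dt = 0: 0.0149H* = 0.198, so H* = 13.3.
From dB/dt = 0: 0.955(1 - B*/480) = 0.028·13.3, giving B* = 480·(1 - 0.39) = 293.
From dH/dt = 0: 0.0123·293 - 0.0506 = 0.0311C*, so C* = 3.55/0.0311 = 114.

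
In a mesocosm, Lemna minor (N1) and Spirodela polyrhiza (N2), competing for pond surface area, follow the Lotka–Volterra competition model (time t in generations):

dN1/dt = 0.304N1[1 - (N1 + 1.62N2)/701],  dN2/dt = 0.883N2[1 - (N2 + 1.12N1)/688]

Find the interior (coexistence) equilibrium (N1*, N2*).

N1* ≈ 508, N2* ≈ 119

Setting both brackets to zero gives the nullclines N1 + 1.62N2 = 701 and 1.12N1 + N2 = 688.
Substituting N2 = 688 - 1.12N1 into the first: N1(1 - 1.62·1.12) = 701 - 1.62·688.
So N1* = -414/-0.814 = 508, and then N2* = 688 - 1.12·508 = 119.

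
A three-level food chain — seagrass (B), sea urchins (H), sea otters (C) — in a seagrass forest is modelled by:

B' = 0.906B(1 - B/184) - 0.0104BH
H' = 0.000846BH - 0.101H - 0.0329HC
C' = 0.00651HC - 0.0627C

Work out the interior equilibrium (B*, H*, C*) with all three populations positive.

From dC/dt = 0: 0.00651H* = 0.0627, so H* = 9.63.
From dB/dt = 0: 0.906(1 - B*/184) = 0.0104·9.63, giving B* = 184·(1 - 0.111) = 164.
From dH/dt = 0: 0.000846·164 - 0.101 = 0.0329C*, so C* = 0.0375/0.0329 = 1.14.

B* ≈ 164, H* ≈ 9.63, C* ≈ 1.14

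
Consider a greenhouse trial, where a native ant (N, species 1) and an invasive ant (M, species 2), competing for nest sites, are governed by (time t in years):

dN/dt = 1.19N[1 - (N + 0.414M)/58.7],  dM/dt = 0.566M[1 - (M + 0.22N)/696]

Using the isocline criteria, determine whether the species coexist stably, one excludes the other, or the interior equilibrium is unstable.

Compare the nullcline intercepts: K1/α12 = 58.7/0.414 = 142 < K2 = 696; K2/α21 = 696/0.22 = 3160 > K1 = 58.7.
Since the inequalities point opposite ways, species 2 can invade but species 1 cannot.

species 2 excludes species 1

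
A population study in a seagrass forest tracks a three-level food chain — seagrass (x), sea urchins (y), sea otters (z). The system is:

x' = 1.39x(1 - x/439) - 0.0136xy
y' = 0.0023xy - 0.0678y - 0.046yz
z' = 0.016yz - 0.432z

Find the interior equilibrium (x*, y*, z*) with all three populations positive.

From dz/dt = 0: 0.016y* = 0.432, so y* = 27.
From dx/dt = 0: 1.39(1 - x*/439) = 0.0136·27, giving x* = 439·(1 - 0.264) = 323.
From dy/dt = 0: 0.0023·323 - 0.0678 = 0.046z*, so z* = 0.675/0.046 = 14.7.

x* ≈ 323, y* ≈ 27, z* ≈ 14.7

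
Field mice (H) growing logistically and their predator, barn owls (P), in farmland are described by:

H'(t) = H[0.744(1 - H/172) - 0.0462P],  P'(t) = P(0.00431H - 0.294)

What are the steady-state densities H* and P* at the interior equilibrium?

H* ≈ 68.2, P* ≈ 9.72

From dP/dt = 0 with P > 0: 0.00431H* = 0.294, so H* = 68.2.
Substitute into dH/dt = 0: 0.744(1 - 68.2/172) = 0.0462P*.
The bracket is 0.603, giving P* = 0.449/0.0462 = 9.72.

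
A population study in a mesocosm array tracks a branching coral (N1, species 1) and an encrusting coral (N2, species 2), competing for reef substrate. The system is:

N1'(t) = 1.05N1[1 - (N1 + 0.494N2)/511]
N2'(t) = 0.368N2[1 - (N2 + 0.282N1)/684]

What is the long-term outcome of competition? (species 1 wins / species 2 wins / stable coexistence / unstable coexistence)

Compare the nullcline intercepts: K1/α12 = 511/0.494 = 1030 > K2 = 684; K2/α21 = 684/0.282 = 2430 > K1 = 511.
Since both inequalities hold, each species can invade when rare, so the interior equilibrium is stable.

stable coexistence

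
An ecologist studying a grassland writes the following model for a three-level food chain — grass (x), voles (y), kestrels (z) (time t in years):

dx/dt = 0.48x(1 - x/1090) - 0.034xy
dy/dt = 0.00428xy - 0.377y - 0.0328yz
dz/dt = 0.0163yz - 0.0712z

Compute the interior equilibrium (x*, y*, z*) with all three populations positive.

x* ≈ 753, y* ≈ 4.37, z* ≈ 86.7

From dz/dt = 0: 0.0163y* = 0.0712, so y* = 4.37.
From dx/dt = 0: 0.48(1 - x*/1090) = 0.034·4.37, giving x* = 1090·(1 - 0.309) = 753.
From dy/dt = 0: 0.00428·753 - 0.377 = 0.0328z*, so z* = 2.84/0.0328 = 86.7.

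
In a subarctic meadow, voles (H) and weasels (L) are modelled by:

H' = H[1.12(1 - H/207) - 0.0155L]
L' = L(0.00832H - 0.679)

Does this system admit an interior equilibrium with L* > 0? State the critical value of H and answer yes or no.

Threshold H = 81.6; K > 81.6, so yes, the predator persists.

The predator equation gives dL/dt > 0 only when H > 0.679/0.00832 = 81.6.
Without the predator, H → K = 207. Since 207 > 81.6, the predator can invade and persist.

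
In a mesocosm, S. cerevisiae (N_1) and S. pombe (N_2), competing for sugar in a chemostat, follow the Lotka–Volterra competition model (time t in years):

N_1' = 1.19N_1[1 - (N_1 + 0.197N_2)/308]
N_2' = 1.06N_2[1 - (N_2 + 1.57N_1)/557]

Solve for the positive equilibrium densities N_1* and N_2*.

Setting both brackets to zero gives the nullclines N_1 + 0.197N_2 = 308 and 1.57N_1 + N_2 = 557.
Substituting N_2 = 557 - 1.57N_1 into the first: N_1(1 - 0.197·1.57) = 308 - 0.197·557.
So N_1* = 198/0.691 = 287, and then N_2* = 557 - 1.57·287 = 106.

N_1* ≈ 287, N_2* ≈ 106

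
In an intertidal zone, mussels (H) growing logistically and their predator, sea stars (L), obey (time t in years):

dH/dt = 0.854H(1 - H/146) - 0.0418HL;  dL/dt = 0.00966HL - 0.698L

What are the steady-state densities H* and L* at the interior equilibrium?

From dL/dt = 0 with L > 0: 0.00966H* = 0.698, so H* = 72.3.
Substitute into dH/dt = 0: 0.854(1 - 72.3/146) = 0.0418L*.
The bracket is 0.505, giving L* = 0.431/0.0418 = 10.3.

H* ≈ 72.3, L* ≈ 10.3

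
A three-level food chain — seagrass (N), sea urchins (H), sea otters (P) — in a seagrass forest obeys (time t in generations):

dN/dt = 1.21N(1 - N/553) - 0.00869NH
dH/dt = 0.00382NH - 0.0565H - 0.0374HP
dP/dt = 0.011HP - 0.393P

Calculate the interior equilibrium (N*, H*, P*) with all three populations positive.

From dP/dt = 0: 0.011H* = 0.393, so H* = 35.7.
From dN/dt = 0: 1.21(1 - N*/553) = 0.00869·35.7, giving N* = 553·(1 - 0.257) = 411.
From dH/dt = 0: 0.00382·411 - 0.0565 = 0.0374P*, so P* = 1.51/0.0374 = 40.5.

N* ≈ 411, H* ≈ 35.7, P* ≈ 40.5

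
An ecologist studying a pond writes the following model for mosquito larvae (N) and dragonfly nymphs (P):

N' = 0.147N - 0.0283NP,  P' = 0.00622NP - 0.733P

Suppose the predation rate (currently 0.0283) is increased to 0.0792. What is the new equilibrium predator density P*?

P* ≈ 1.86

At the interior fixed point, setting dN/dt = 0 with N > 0 fixes P* = (prey growth rate)/(NP coefficient) — independent of the other coefficients.
With the change, P* = 0.147/0.0792 = 1.86; it falls from 5.19.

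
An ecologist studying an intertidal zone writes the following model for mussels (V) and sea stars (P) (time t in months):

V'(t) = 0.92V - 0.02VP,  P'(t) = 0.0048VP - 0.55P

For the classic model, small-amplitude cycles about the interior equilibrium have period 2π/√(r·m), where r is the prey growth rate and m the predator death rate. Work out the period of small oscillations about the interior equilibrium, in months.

T ≈ 8.83 months

Here r = 0.92 and m = 0.55, so r·m = 0.506.
ω = √0.506 = 0.711 per month, hence T = 2π/ω ≈ 8.83 months.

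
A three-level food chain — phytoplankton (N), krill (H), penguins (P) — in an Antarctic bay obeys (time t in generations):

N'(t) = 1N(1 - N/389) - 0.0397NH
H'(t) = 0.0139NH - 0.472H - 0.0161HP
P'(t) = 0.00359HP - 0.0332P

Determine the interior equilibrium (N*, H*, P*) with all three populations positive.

From dP/dt = 0: 0.00359H* = 0.0332, so H* = 9.25.
From dN/dt = 0: 1(1 - N*/389) = 0.0397·9.25, giving N* = 389·(1 - 0.367) = 246.
From dH/dt = 0: 0.0139·246 - 0.472 = 0.0161P*, so P* = 2.95/0.0161 = 183.

N* ≈ 246, H* ≈ 9.25, P* ≈ 183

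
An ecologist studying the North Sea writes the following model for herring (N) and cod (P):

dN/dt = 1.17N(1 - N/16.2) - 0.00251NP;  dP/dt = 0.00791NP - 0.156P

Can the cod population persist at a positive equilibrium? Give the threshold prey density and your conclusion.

The predator equation gives dP/dt > 0 only when N > 0.156/0.00791 = 19.7.
Without the predator, N → K = 16.2. Since 16.2 < 19.7, the predator cannot invade.

Threshold N = 19.7; K < 19.7, so no, the predator goes extinct.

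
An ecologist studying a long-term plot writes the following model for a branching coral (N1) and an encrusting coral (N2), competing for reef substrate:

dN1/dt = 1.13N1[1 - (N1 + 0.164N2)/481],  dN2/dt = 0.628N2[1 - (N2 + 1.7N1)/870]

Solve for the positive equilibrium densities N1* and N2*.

Setting both brackets to zero gives the nullclines N1 + 0.164N2 = 481 and 1.7N1 + N2 = 870.
Substituting N2 = 870 - 1.7N1 into the first: N1(1 - 0.164·1.7) = 481 - 0.164·870.
So N1* = 338/0.721 = 469, and then N2* = 870 - 1.7·469 = 72.5.

N1* ≈ 469, N2* ≈ 72.5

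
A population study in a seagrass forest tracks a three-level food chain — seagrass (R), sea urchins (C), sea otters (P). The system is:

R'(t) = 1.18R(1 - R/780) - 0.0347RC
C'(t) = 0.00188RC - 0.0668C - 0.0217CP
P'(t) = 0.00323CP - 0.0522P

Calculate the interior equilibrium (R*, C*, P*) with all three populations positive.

R* ≈ 409, C* ≈ 16.2, P* ≈ 32.4

From dP/dt = 0: 0.00323C* = 0.0522, so C* = 16.2.
From dR/dt = 0: 1.18(1 - R*/780) = 0.0347·16.2, giving R* = 780·(1 - 0.475) = 409.
From dC/dt = 0: 0.00188·409 - 0.0668 = 0.0217P*, so P* = 0.703/0.0217 = 32.4.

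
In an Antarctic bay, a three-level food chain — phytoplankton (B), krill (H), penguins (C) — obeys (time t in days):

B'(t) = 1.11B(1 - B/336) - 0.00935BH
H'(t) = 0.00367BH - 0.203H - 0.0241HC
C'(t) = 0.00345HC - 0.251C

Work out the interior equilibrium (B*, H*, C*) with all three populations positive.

From dC/dt = 0: 0.00345H* = 0.251, so H* = 72.8.
From dB/dt = 0: 1.11(1 - B*/336) = 0.00935·72.8, giving B* = 336·(1 - 0.613) = 130.
From dH/dt = 0: 0.00367·130 - 0.203 = 0.0241C*, so C* = 0.274/0.0241 = 11.4.

B* ≈ 130, H* ≈ 72.8, C* ≈ 11.4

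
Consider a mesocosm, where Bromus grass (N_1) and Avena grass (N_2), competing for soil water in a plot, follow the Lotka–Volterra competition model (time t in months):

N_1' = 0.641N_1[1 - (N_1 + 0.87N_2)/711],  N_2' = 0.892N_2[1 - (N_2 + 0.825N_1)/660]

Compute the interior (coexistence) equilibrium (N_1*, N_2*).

N_1* ≈ 485, N_2* ≈ 260

Setting both brackets to zero gives the nullclines N_1 + 0.87N_2 = 711 and 0.825N_1 + N_2 = 660.
Substituting N_2 = 660 - 0.825N_1 into the first: N_1(1 - 0.87·0.825) = 711 - 0.87·660.
So N_1* = 137/0.282 = 485, and then N_2* = 660 - 0.825·485 = 260.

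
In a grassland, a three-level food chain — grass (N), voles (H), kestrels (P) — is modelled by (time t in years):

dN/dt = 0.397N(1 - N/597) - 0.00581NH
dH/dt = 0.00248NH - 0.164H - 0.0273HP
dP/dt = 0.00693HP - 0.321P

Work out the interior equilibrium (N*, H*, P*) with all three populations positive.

N* ≈ 192, H* ≈ 46.3, P* ≈ 11.5

From dP/dt = 0: 0.00693H* = 0.321, so H* = 46.3.
From dN/dt = 0: 0.397(1 - N*/597) = 0.00581·46.3, giving N* = 597·(1 - 0.678) = 192.
From dH/dt = 0: 0.00248·192 - 0.164 = 0.0273P*, so P* = 0.313/0.0273 = 11.5.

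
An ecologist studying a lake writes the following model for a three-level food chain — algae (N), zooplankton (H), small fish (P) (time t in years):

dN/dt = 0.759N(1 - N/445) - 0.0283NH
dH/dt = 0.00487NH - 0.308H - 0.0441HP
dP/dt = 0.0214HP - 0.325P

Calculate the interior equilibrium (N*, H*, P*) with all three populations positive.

N* ≈ 193, H* ≈ 15.2, P* ≈ 14.3

From dP/dt = 0: 0.0214H* = 0.325, so H* = 15.2.
From dN/dt = 0: 0.759(1 - N*/445) = 0.0283·15.2, giving N* = 445·(1 - 0.566) = 193.
From dH/dt = 0: 0.00487·193 - 0.308 = 0.0441P*, so P* = 0.632/0.0441 = 14.3.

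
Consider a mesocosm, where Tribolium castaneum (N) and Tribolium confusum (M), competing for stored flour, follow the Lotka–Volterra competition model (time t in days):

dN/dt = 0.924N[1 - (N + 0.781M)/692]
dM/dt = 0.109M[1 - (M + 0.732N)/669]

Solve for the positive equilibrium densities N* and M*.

N* ≈ 396, M* ≈ 379

Setting both brackets to zero gives the nullclines N + 0.781M = 692 and 0.732N + M = 669.
Substituting M = 669 - 0.732N into the first: N(1 - 0.781·0.732) = 692 - 0.781·669.
So N* = 170/0.428 = 396, and then M* = 669 - 0.732·396 = 379.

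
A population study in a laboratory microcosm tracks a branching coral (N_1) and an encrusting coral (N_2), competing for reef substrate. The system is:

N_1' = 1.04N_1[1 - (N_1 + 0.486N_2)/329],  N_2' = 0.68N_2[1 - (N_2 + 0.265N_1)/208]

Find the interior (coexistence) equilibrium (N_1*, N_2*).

N_1* ≈ 262, N_2* ≈ 139

Setting both brackets to zero gives the nullclines N_1 + 0.486N_2 = 329 and 0.265N_1 + N_2 = 208.
Substituting N_2 = 208 - 0.265N_1 into the first: N_1(1 - 0.486·0.265) = 329 - 0.486·208.
So N_1* = 228/0.871 = 262, and then N_2* = 208 - 0.265·262 = 139.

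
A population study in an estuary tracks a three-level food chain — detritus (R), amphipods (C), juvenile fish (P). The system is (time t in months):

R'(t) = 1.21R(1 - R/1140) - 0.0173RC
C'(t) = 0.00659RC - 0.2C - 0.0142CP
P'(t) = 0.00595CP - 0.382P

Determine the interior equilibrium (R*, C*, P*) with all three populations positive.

R* ≈ 93.6, C* ≈ 64.2, P* ≈ 29.3

From dP/dt = 0: 0.00595C* = 0.382, so C* = 64.2.
From dR/dt = 0: 1.21(1 - R*/1140) = 0.0173·64.2, giving R* = 1140·(1 - 0.918) = 93.6.
From dC/dt = 0: 0.00659·93.6 - 0.2 = 0.0142P*, so P* = 0.417/0.0142 = 29.3.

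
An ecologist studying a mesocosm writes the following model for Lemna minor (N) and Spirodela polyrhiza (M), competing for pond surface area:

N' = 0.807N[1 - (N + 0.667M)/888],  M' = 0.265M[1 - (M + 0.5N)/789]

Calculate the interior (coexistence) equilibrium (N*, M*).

Setting both brackets to zero gives the nullclines N + 0.667M = 888 and 0.5N + M = 789.
Substituting M = 789 - 0.5N into the first: N(1 - 0.667·0.5) = 888 - 0.667·789.
So N* = 362/0.666 = 543, and then M* = 789 - 0.5·543 = 518.

N* ≈ 543, M* ≈ 518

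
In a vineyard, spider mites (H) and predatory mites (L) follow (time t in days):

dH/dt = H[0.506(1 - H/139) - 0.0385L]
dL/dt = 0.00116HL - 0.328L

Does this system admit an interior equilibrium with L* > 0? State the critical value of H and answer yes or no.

Threshold H = 283; K < 283, so no, the predator goes extinct.

The predator equation gives dL/dt > 0 only when H > 0.328/0.00116 = 283.
Without the predator, H → K = 139. Since 139 < 283, the predator cannot invade.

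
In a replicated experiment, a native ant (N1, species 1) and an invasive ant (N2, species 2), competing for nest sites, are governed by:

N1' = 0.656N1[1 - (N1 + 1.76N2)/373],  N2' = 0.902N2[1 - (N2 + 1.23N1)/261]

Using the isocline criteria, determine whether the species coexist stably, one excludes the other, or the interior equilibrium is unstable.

unstable coexistence (outcome depends on initial conditions)

Compare the nullcline intercepts: K1/α12 = 373/1.76 = 212 < K2 = 261; K2/α21 = 261/1.23 = 212 < K1 = 373.
Since both are reversed, neither can invade when rare; the interior point is a saddle.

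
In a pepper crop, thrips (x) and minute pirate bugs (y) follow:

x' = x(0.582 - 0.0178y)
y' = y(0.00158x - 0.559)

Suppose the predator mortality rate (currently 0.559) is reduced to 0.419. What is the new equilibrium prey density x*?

At the interior fixed point, setting dy/dt = 0 with y > 0 fixes x* = (predator death rate)/(xy coefficient) — independent of the other coefficients.
With the change, x* = 0.419/0.00158 = 265; it falls from 354.

x* ≈ 265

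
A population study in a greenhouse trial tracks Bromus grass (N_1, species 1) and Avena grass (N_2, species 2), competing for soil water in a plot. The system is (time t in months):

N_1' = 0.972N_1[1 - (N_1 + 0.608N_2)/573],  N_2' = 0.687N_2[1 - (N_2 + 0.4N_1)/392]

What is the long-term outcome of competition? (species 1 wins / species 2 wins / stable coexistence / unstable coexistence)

stable coexistence

Compare the nullcline intercepts: K1/α12 = 573/0.608 = 942 > K2 = 392; K2/α21 = 392/0.4 = 980 > K1 = 573.
Since both inequalities hold, each species can invade when rare, so the interior equilibrium is stable.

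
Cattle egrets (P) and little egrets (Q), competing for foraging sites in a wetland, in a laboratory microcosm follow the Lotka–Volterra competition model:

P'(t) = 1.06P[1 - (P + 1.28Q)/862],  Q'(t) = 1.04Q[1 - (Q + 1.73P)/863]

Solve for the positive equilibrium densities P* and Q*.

Setting both brackets to zero gives the nullclines P + 1.28Q = 862 and 1.73P + Q = 863.
Substituting Q = 863 - 1.73P into the first: P(1 - 1.28·1.73) = 862 - 1.28·863.
So P* = -243/-1.21 = 200, and then Q* = 863 - 1.73·200 = 517.

P* ≈ 200, Q* ≈ 517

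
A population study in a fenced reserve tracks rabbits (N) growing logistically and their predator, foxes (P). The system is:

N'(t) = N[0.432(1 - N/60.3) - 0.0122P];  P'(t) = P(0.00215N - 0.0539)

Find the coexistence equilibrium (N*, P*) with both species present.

From dP/dt = 0 with P > 0: 0.00215N* = 0.0539, so N* = 25.1.
Substitute into dN/dt = 0: 0.432(1 - 25.1/60.3) = 0.0122P*.
The bracket is 0.584, giving P* = 0.252/0.0122 = 20.7.

N* ≈ 25.1, P* ≈ 20.7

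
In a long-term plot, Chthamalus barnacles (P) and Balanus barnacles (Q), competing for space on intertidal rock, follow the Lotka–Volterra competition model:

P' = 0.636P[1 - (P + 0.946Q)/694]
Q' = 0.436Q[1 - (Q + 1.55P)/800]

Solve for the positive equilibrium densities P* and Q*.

Setting both brackets to zero gives the nullclines P + 0.946Q = 694 and 1.55P + Q = 800.
Substituting Q = 800 - 1.55P into the first: P(1 - 0.946·1.55) = 694 - 0.946·800.
So P* = -62.8/-0.466 = 135, and then Q* = 800 - 1.55·135 = 591.

P* ≈ 135, Q* ≈ 591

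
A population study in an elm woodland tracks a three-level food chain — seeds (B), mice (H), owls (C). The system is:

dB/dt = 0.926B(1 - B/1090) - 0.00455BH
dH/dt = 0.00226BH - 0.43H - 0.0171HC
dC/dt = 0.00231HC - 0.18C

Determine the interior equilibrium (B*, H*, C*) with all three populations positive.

B* ≈ 673, H* ≈ 77.9, C* ≈ 63.8

From dC/dt = 0: 0.00231H* = 0.18, so H* = 77.9.
From dB/dt = 0: 0.926(1 - B*/1090) = 0.00455·77.9, giving B* = 1090·(1 - 0.383) = 673.
From dH/dt = 0: 0.00226·673 - 0.43 = 0.0171C*, so C* = 1.09/0.0171 = 63.8.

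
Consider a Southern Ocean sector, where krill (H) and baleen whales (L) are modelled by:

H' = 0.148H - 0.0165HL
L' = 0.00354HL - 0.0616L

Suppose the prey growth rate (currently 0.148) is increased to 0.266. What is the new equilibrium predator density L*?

L* ≈ 16.1

At the interior fixed point, setting dH/dt = 0 with H > 0 fixes L* = (prey growth rate)/(HL coefficient) — independent of the other coefficients.
With the change, L* = 0.266/0.0165 = 16.1; it rises from 8.97.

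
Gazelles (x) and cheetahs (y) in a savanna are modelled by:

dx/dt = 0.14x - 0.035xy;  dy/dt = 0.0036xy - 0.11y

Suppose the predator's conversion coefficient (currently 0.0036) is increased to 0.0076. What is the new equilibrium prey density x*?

x* ≈ 14.5

At the interior fixed point, setting dy/dt = 0 with y > 0 fixes x* = (predator death rate)/(xy coefficient) — independent of the other coefficients.
With the change, x* = 0.11/0.0076 = 14.5; it falls from 30.6.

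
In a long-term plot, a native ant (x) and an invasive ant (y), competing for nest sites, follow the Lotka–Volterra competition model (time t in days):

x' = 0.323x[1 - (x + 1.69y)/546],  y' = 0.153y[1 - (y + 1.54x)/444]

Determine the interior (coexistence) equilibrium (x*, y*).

Setting both brackets to zero gives the nullclines x + 1.69y = 546 and 1.54x + y = 444.
Substituting y = 444 - 1.54x into the first: x(1 - 1.69·1.54) = 546 - 1.69·444.
So x* = -204/-1.6 = 128, and then y* = 444 - 1.54·128 = 248.

x* ≈ 128, y* ≈ 248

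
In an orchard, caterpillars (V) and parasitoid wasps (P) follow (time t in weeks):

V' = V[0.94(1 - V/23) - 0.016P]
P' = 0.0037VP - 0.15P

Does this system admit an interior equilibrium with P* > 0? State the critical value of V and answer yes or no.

Threshold V = 40.5; K < 40.5, so no, the predator goes extinct.

The predator equation gives dP/dt > 0 only when V > 0.15/0.0037 = 40.5.
Without the predator, V → K = 23. Since 23 < 40.5, the predator cannot invade.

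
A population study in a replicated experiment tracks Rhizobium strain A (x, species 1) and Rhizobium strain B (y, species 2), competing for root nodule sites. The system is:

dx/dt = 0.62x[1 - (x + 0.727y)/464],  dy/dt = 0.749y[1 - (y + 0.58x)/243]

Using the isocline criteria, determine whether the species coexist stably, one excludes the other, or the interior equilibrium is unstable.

species 1 excludes species 2

Compare the nullcline intercepts: K1/α12 = 464/0.727 = 638 > K2 = 243; K2/α21 = 243/0.58 = 419 < K1 = 464.
Since the inequalities point opposite ways, species 1 can invade but species 2 cannot.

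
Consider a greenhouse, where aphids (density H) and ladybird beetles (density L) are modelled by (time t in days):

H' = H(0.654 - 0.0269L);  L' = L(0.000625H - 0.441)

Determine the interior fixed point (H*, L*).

H* ≈ 706, L* ≈ 24.3

Set dL/dt = 0 with L > 0: 0.000625H - 0.441 = 0, so H* = 0.441/0.000625 = 706.
Set dH/dt = 0 with H > 0: 0.654 - 0.0269L = 0, so L* = 0.654/0.0269 = 24.3.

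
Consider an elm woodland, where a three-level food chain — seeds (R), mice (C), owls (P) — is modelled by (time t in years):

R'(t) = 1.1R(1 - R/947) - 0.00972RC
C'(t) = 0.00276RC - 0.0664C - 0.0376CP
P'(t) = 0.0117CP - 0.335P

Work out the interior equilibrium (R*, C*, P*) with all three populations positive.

R* ≈ 707, C* ≈ 28.6, P* ≈ 50.2

From dP/dt = 0: 0.0117C* = 0.335, so C* = 28.6.
From dR/dt = 0: 1.1(1 - R*/947) = 0.00972·28.6, giving R* = 947·(1 - 0.253) = 707.
From dC/dt = 0: 0.00276·707 - 0.0664 = 0.0376P*, so P* = 1.89/0.0376 = 50.2.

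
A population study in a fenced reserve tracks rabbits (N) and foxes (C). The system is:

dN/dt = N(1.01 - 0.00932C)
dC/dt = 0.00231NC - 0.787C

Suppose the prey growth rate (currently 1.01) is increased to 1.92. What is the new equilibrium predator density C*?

At the interior fixed point, setting dN/dt = 0 with N > 0 fixes C* = (prey growth rate)/(NC coefficient) — independent of the other coefficients.
With the change, C* = 1.92/0.00932 = 206; it rises from 108.

C* ≈ 206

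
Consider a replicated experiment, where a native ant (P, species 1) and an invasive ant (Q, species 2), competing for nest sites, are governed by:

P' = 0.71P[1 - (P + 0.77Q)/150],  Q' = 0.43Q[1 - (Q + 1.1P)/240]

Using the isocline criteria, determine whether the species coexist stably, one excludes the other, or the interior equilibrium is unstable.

Compare the nullcline intercepts: K1/α12 = 150/0.77 = 195 < K2 = 240; K2/α21 = 240/1.1 = 218 > K1 = 150.
Since the inequalities point opposite ways, species 2 can invade but species 1 cannot.

species 2 excludes species 1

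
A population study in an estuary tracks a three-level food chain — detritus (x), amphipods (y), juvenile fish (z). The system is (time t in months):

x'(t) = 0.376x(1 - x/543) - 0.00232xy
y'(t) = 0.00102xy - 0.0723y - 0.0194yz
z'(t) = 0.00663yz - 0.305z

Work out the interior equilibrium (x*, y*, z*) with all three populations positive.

From dz/dt = 0: 0.00663y* = 0.305, so y* = 46.
From dx/dt = 0: 0.376(1 - x*/543) = 0.00232·46, giving x* = 543·(1 - 0.284) = 389.
From dy/dt = 0: 0.00102·389 - 0.0723 = 0.0194z*, so z* = 0.324/0.0194 = 16.7.

x* ≈ 389, y* ≈ 46, z* ≈ 16.7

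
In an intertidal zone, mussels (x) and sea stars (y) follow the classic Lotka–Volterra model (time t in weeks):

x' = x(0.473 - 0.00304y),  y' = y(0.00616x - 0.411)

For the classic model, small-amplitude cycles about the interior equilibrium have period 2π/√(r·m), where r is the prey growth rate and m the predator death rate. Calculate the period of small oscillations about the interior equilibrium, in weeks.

T ≈ 14.3 weeks

Here r = 0.473 and m = 0.411, so r·m = 0.194.
ω = √0.194 = 0.441 per week, hence T = 2π/ω ≈ 14.3 weeks.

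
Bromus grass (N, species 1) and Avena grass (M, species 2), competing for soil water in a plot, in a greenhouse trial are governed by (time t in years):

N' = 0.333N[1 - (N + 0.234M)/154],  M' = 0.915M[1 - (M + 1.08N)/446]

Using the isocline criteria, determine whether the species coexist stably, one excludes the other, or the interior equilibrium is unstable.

stable coexistence

Compare the nullcline intercepts: K1/α12 = 154/0.234 = 658 > K2 = 446; K2/α21 = 446/1.08 = 413 > K1 = 154.
Since both inequalities hold, each species can invade when rare, so the interior equilibrium is stable.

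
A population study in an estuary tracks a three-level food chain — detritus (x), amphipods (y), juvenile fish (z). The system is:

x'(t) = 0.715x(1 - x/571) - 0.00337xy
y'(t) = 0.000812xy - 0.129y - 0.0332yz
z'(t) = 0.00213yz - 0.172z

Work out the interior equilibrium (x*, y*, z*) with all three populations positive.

From dz/dt = 0: 0.00213y* = 0.172, so y* = 80.8.
From dx/dt = 0: 0.715(1 - x*/571) = 0.00337·80.8, giving x* = 571·(1 - 0.381) = 354.
From dy/dt = 0: 0.000812·354 - 0.129 = 0.0332z*, so z* = 0.158/0.0332 = 4.76.

x* ≈ 354, y* ≈ 80.8, z* ≈ 4.76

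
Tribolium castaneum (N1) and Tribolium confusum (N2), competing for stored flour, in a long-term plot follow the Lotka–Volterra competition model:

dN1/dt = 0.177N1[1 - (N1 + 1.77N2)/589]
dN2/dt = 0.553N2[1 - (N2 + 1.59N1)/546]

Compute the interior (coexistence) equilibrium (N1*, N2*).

Setting both brackets to zero gives the nullclines N1 + 1.77N2 = 589 and 1.59N1 + N2 = 546.
Substituting N2 = 546 - 1.59N1 into the first: N1(1 - 1.77·1.59) = 589 - 1.77·546.
So N1* = -377/-1.81 = 208, and then N2* = 546 - 1.59·208 = 215.

N1* ≈ 208, N2* ≈ 215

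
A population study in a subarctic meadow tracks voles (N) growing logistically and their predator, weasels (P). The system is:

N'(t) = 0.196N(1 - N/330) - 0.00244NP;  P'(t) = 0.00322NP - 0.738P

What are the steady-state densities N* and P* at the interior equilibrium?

From dP/dt = 0 with P > 0: 0.00322N* = 0.738, so N* = 229.
Substitute into dN/dt = 0: 0.196(1 - 229/330) = 0.00244P*.
The bracket is 0.305, giving P* = 0.0599/0.00244 = 24.5.

N* ≈ 229, P* ≈ 24.5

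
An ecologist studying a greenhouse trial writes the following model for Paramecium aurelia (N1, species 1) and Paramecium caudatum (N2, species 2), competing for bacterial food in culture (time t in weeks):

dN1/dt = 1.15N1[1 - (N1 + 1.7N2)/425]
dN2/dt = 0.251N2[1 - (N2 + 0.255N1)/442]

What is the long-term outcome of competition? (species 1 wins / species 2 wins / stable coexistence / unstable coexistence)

Compare the nullcline intercepts: K1/α12 = 425/1.7 = 250 < K2 = 442; K2/α21 = 442/0.255 = 1730 > K1 = 425.
Since the inequalities point opposite ways, species 2 can invade but species 1 cannot.

species 2 excludes species 1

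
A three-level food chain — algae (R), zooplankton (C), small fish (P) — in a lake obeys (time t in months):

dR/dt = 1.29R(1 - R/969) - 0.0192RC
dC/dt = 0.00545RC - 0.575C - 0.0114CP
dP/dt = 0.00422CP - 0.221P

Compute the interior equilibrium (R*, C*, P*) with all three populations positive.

From dP/dt = 0: 0.00422C* = 0.221, so C* = 52.4.
From dR/dt = 0: 1.29(1 - R*/969) = 0.0192·52.4, giving R* = 969·(1 - 0.779) = 214.
From dC/dt = 0: 0.00545·214 - 0.575 = 0.0114P*, so P* = 0.59/0.0114 = 51.7.

R* ≈ 214, C* ≈ 52.4, P* ≈ 51.7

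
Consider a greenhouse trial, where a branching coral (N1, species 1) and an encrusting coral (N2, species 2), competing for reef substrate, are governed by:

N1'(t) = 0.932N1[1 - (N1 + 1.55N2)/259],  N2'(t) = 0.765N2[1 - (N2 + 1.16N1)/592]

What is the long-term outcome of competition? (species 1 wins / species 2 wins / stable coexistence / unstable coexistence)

Compare the nullcline intercepts: K1/α12 = 259/1.55 = 167 < K2 = 592; K2/α21 = 592/1.16 = 510 > K1 = 259.
Since the inequalities point opposite ways, species 2 can invade but species 1 cannot.

species 2 excludes species 1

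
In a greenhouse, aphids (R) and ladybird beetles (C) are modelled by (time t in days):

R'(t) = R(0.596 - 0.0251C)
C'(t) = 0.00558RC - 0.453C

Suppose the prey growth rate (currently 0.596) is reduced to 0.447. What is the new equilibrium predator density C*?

At the interior fixed point, setting dR/dt = 0 with R > 0 fixes C* = (prey growth rate)/(RC coefficient) — independent of the other coefficients.
With the change, C* = 0.447/0.0251 = 17.8; it falls from 23.7.

C* ≈ 17.8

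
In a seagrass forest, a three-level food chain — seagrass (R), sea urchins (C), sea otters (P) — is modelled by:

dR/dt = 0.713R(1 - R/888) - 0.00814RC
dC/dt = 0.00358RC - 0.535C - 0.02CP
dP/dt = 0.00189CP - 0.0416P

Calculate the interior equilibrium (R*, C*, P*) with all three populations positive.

From dP/dt = 0: 0.00189C* = 0.0416, so C* = 22.
From dR/dt = 0: 0.713(1 - R*/888) = 0.00814·22, giving R* = 888·(1 - 0.251) = 665.
From dC/dt = 0: 0.00358·665 - 0.535 = 0.02P*, so P* = 1.85/0.02 = 92.3.

R* ≈ 665, C* ≈ 22, P* ≈ 92.3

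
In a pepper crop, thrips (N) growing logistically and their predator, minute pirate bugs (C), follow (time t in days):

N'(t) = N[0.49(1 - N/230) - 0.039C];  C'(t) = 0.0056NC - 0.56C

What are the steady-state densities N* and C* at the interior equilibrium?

From dC/dt = 0 with C > 0: 0.0056N* = 0.56, so N* = 100.
Substitute into dN/dt = 0: 0.49(1 - 100/230) = 0.039C*.
The bracket is 0.565, giving C* = 0.277/0.039 = 7.1.

N* ≈ 100, C* ≈ 7.1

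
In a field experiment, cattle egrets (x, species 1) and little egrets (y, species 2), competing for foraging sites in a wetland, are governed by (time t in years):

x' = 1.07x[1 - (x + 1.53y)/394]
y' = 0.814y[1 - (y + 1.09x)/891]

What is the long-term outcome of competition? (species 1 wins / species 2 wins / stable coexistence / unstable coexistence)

species 2 excludes species 1

Compare the nullcline intercepts: K1/α12 = 394/1.53 = 258 < K2 = 891; K2/α21 = 891/1.09 = 817 > K1 = 394.
Since the inequalities point opposite ways, species 2 can invade but species 1 cannot.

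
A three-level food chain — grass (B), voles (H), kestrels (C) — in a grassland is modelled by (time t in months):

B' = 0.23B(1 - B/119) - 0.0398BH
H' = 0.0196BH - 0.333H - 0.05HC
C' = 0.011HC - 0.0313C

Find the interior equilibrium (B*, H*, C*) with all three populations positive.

B* ≈ 60.4, H* ≈ 2.85, C* ≈ 17

From dC/dt = 0: 0.011H* = 0.0313, so H* = 2.85.
From dB/dt = 0: 0.23(1 - B*/119) = 0.0398·2.85, giving B* = 119·(1 - 0.492) = 60.4.
From dH/dt = 0: 0.0196·60.4 - 0.333 = 0.05C*, so C* = 0.851/0.05 = 17.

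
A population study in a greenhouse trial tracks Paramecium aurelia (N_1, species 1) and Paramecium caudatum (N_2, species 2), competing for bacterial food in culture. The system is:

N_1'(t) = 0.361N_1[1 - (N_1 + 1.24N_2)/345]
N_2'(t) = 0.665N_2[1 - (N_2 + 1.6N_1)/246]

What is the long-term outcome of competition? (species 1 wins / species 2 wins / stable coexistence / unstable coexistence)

Compare the nullcline intercepts: K1/α12 = 345/1.24 = 278 > K2 = 246; K2/α21 = 246/1.6 = 154 < K1 = 345.
Since the inequalities point opposite ways, species 1 can invade but species 2 cannot.

species 1 excludes species 2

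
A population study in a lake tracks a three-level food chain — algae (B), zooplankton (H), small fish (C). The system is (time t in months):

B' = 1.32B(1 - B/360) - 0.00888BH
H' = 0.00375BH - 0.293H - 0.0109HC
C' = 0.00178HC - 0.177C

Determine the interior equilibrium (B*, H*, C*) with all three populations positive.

From dC/dt = 0: 0.00178H* = 0.177, so H* = 99.4.
From dB/dt = 0: 1.32(1 - B*/360) = 0.00888·99.4, giving B* = 360·(1 - 0.669) = 119.
From dH/dt = 0: 0.00375·119 - 0.293 = 0.0109C*, so C* = 0.154/0.0109 = 14.1.

B* ≈ 119, H* ≈ 99.4, C* ≈ 14.1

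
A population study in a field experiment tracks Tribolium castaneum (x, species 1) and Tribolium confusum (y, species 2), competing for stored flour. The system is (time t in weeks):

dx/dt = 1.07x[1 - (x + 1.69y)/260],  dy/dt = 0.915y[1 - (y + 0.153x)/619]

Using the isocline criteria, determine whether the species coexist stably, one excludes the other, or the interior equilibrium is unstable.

species 2 excludes species 1

Compare the nullcline intercepts: K1/α12 = 260/1.69 = 154 < K2 = 619; K2/α21 = 619/0.153 = 4050 > K1 = 260.
Since the inequalities point opposite ways, species 2 can invade but species 1 cannot.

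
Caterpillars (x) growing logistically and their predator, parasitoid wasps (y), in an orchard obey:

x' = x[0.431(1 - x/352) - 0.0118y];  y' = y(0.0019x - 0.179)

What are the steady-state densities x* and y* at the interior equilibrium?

From dy/dt = 0 with y > 0: 0.0019x* = 0.179, so x* = 94.2.
Substitute into dx/dt = 0: 0.431(1 - 94.2/352) = 0.0118y*.
The bracket is 0.732, giving y* = 0.316/0.0118 = 26.7.

x* ≈ 94.2, y* ≈ 26.7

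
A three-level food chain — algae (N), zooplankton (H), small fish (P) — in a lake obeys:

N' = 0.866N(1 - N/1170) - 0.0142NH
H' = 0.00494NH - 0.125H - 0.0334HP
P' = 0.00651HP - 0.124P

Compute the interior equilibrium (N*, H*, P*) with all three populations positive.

N* ≈ 805, H* ≈ 19, P* ≈ 115

From dP/dt = 0: 0.00651H* = 0.124, so H* = 19.
From dN/dt = 0: 0.866(1 - N*/1170) = 0.0142·19, giving N* = 1170·(1 - 0.312) = 805.
From dH/dt = 0: 0.00494·805 - 0.125 = 0.0334P*, so P* = 3.85/0.0334 = 115.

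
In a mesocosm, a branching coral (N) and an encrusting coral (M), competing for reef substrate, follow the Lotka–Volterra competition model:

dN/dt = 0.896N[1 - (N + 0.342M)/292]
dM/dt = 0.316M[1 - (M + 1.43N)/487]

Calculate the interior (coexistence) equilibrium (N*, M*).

Setting both brackets to zero gives the nullclines N + 0.342M = 292 and 1.43N + M = 487.
Substituting M = 487 - 1.43N into the first: N(1 - 0.342·1.43) = 292 - 0.342·487.
So N* = 125/0.511 = 246, and then M* = 487 - 1.43·246 = 136.

N* ≈ 246, M* ≈ 136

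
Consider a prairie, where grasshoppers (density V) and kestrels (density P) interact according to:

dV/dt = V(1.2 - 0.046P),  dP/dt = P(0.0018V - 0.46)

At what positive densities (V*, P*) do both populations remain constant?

Set dP/dt = 0 with P > 0: 0.0018V - 0.46 = 0, so V* = 0.46/0.0018 = 256.
Set dV/dt = 0 with V > 0: 1.2 - 0.046P = 0, so P* = 1.2/0.046 = 26.1.

V* ≈ 256, P* ≈ 26.1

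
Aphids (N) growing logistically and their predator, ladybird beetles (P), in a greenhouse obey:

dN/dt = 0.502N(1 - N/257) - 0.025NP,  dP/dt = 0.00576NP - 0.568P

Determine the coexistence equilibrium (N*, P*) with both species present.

From dP/dt = 0 with P > 0: 0.00576N* = 0.568, so N* = 98.6.
Substitute into dN/dt = 0: 0.502(1 - 98.6/257) = 0.025P*.
The bracket is 0.616, giving P* = 0.309/0.025 = 12.4.

N* ≈ 98.6, P* ≈ 12.4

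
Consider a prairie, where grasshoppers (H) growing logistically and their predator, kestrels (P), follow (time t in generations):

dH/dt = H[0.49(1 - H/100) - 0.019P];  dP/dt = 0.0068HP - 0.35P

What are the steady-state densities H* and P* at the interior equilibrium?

From dP/dt = 0 with P > 0: 0.0068H* = 0.35, so H* = 51.5.
Substitute into dH/dt = 0: 0.49(1 - 51.5/100) = 0.019P*.
The bracket is 0.485, giving P* = 0.238/0.019 = 12.5.

H* ≈ 51.5, P* ≈ 12.5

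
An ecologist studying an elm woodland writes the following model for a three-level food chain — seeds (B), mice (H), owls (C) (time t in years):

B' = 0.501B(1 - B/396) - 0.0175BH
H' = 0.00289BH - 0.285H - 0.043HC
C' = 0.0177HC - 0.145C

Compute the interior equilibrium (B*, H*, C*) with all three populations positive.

B* ≈ 283, H* ≈ 8.19, C* ≈ 12.4

From dC/dt = 0: 0.0177H* = 0.145, so H* = 8.19.
From dB/dt = 0: 0.501(1 - B*/396) = 0.0175·8.19, giving B* = 396·(1 - 0.286) = 283.
From dH/dt = 0: 0.00289·283 - 0.285 = 0.043C*, so C* = 0.532/0.043 = 12.4.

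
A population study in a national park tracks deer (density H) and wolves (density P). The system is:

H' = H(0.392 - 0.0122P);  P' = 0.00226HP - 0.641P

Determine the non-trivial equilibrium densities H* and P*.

H* ≈ 284, P* ≈ 32.1

Set dP/dt = 0 with P > 0: 0.00226H - 0.641 = 0, so H* = 0.641/0.00226 = 284.
Set dH/dt = 0 with H > 0: 0.392 - 0.0122P = 0, so P* = 0.392/0.0122 = 32.1.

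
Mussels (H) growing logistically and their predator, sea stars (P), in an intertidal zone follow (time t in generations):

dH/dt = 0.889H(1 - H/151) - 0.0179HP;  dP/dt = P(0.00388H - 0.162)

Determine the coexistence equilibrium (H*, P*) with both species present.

H* ≈ 41.8, P* ≈ 35.9

From dP/dt = 0 with P > 0: 0.00388H* = 0.162, so H* = 41.8.
Substitute into dH/dt = 0: 0.889(1 - 41.8/151) = 0.0179P*.
The bracket is 0.723, giving P* = 0.643/0.0179 = 35.9.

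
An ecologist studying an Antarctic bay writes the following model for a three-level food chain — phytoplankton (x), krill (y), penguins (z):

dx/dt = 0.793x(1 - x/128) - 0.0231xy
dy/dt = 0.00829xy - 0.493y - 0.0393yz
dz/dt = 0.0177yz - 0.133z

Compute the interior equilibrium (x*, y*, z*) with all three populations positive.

From dz/dt = 0: 0.0177y* = 0.133, so y* = 7.51.
From dx/dt = 0: 0.793(1 - x*/128) = 0.0231·7.51, giving x* = 128·(1 - 0.219) = 100.
From dy/dt = 0: 0.00829·100 - 0.493 = 0.0393z*, so z* = 0.336/0.0393 = 8.55.

x* ≈ 100, y* ≈ 7.51, z* ≈ 8.55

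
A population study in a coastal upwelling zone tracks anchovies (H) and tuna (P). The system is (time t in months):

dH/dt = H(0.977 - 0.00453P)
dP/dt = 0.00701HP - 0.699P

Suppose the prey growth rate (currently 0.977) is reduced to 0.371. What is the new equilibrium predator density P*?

At the interior fixed point, setting dH/dt = 0 with H > 0 fixes P* = (prey growth rate)/(HP coefficient) — independent of the other coefficients.
With the change, P* = 0.371/0.00453 = 81.9; it falls from 216.

P* ≈ 81.9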